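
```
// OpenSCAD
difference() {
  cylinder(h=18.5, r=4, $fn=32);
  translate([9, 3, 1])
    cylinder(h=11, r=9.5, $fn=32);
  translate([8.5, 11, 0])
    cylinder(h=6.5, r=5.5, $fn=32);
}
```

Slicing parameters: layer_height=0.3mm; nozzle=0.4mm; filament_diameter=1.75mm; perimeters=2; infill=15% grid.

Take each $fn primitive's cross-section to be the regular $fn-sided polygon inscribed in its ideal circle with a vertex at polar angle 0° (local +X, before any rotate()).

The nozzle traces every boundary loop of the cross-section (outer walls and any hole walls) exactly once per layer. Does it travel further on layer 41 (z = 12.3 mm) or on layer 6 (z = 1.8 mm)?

layer 41 (z = 12.3 mm)

Layer 41 (z = 12.3): the r=4 cylinder contributes a regular 32-gon of circumradius 4 (perimeter = 2·32·4.000·sin(180°/32) = 25.09 mm); the cylinder at (9, 3) is not intersected at this z (z outside [1, 12]); the cylinder at (8.5, 11) is absent (z outside [0, 6.5]); After the difference (first − rest): none of the subtracted shapes is present at this height, so the r=4 cylinder is unchanged — boundary = 25.09 mm. So its perimeter = 25.09 mm. Layer 6 (z = 1.8): the r=4 cylinder contributes a regular 32-gon of circumradius 4 (perimeter = 2·32·4.000·sin(180°/32) = 25.09 mm); the cylinder at (9, 3): section is a regular 32-gon, circumradius r=9.5 (perimeter = 2·32·9.500·sin(180°/32) = 59.59 mm); the r=5.5 cylinder at (8.5, 11) contributes a regular 32-gon of circumradius 5.5 (perimeter = 2·32·5.500·sin(180°/32) = 34.50 mm); Taking the first minus the rest: starting from the r=4 cylinder, the r=9.5 cylinder at (9, 3) partially overlaps it — only the 22.59 mm² overlap (of its 281.71 mm²) is removed, clipping the outline; the r=5.5 cylinder at (8.5, 11) misses the remaining region (no effect) — boundary = 22.32 mm. So its perimeter = 22.32 mm. Layer 41 is larger (25.09 vs 22.32 mm).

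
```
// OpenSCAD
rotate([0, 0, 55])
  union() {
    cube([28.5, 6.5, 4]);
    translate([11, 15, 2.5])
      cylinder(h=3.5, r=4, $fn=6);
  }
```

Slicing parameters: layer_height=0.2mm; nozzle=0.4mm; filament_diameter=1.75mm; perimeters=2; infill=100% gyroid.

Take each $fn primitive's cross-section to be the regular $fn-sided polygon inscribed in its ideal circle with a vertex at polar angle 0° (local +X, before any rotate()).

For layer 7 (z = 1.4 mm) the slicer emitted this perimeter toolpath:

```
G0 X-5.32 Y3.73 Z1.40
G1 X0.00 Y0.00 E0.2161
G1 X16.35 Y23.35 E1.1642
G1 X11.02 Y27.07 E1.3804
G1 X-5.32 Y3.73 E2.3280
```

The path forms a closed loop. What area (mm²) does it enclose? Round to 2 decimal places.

Apply the shoelace formula to the sequence of (X, Y) vertices; enclosed area = 185.20 mm².

185.20 mm²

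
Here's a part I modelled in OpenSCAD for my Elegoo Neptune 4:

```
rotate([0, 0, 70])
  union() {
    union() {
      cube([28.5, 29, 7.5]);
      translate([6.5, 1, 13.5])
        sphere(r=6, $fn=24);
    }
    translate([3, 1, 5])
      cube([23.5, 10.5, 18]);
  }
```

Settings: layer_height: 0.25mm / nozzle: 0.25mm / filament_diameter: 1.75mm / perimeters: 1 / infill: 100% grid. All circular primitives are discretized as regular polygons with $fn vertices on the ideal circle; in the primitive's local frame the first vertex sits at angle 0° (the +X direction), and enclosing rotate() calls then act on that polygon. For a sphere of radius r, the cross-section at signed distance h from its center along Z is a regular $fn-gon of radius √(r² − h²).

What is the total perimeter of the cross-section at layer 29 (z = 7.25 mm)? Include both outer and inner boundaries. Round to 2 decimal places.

At z = 7.25 mm: the cube is present — its section is the full 28.5×29 rectangle (perimeter 115.00 mm); the sphere at (6.5, 1) does not reach this height (|z−center|=6.250 > r=6); Taking the union: only the 28.5×29 cube is present, so the union is just that shape — boundary = 115.00 mm; the cube at (3, 1) is present — its section is the full 23.5×10.5 rectangle (perimeter 68.00 mm); Merging all regions: the 23.5×10.5 cube at (3, 1) lies entirely inside the result so far, so the union is just the result so far — boundary = 115.00 mm; (rotated 70° about Z; rotation is an isometry so areas/perimeters/island counts are preserved). Overall, the cross-section is a single solid region. Total boundary length (outer) = 115.00 mm.

115.00 mm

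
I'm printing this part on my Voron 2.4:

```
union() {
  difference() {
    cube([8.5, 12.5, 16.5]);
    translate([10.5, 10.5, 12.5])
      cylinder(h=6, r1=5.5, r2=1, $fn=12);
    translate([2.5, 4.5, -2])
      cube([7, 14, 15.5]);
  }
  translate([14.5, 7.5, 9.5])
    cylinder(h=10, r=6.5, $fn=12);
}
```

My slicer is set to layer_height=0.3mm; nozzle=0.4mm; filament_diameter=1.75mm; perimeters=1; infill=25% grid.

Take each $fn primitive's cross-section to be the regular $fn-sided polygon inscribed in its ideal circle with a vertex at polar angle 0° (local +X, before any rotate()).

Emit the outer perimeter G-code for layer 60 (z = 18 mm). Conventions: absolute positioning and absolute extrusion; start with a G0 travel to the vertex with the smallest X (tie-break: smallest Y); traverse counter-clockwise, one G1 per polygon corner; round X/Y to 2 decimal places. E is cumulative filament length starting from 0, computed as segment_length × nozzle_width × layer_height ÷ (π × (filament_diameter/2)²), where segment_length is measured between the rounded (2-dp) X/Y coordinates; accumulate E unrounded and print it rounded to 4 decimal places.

G0 X8.00 Y7.50 Z18.00
G1 X8.87 Y4.25 E0.1679
G1 X11.25 Y1.87 E0.3358
G1 X14.50 Y1.00 E0.5036
G1 X17.75 Y1.87 E0.6715
G1 X20.13 Y4.25 E0.8394
G1 X21.00 Y7.50 E1.0073
G1 X20.13 Y10.75 E1.1751
G1 X17.75 Y13.13 E1.3430
G1 X14.50 Y14.00 E1.5109
G1 X11.25 Y13.13 E1.6787
G1 X8.87 Y10.75 E1.8467
G1 X8.00 Y7.50 E2.0145

At z = 18 mm: the cube is not intersected at this z (z outside [0, 16.5]); the cone at (10.5, 10.5) contributes a regular 12-gon of circumradius 1.375 (interpolated between r1=5.5 and r2=1 at t=0.917); the cube at (2.5, 4.5) is not intersected at this z (z outside [-2, 13.5]); Taking the first minus the rest: the first operand is absent here, so nothing remains; the r=6.5 cylinder at (14.5, 7.5) contributes a regular 12-gon of circumradius 6.5; Merging all regions: only the r=6.5 cylinder at (14.5, 7.5) is present, so the union is just that shape — 1 connected region. The outline is a single polygon with 12 vertices. Extrusion per mm of travel: 0.4 × 0.3 / (π × 0.875²) = 0.049890. Accumulating E over each segment gives final E = 2.0145.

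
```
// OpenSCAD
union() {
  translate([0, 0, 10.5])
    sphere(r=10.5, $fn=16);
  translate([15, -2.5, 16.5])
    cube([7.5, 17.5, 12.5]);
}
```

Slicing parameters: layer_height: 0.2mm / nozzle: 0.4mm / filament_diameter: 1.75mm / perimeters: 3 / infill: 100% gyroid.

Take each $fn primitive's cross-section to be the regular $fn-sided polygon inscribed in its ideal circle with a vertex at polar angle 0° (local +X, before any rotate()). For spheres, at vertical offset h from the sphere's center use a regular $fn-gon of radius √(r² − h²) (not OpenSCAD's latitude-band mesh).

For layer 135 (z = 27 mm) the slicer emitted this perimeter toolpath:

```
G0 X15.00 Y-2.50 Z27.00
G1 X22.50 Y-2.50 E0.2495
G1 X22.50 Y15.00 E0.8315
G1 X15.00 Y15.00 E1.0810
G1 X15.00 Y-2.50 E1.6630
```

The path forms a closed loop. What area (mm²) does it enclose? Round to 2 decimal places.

Apply the shoelace formula to the sequence of (X, Y) vertices; enclosed area = 131.25 mm².

131.25 mm²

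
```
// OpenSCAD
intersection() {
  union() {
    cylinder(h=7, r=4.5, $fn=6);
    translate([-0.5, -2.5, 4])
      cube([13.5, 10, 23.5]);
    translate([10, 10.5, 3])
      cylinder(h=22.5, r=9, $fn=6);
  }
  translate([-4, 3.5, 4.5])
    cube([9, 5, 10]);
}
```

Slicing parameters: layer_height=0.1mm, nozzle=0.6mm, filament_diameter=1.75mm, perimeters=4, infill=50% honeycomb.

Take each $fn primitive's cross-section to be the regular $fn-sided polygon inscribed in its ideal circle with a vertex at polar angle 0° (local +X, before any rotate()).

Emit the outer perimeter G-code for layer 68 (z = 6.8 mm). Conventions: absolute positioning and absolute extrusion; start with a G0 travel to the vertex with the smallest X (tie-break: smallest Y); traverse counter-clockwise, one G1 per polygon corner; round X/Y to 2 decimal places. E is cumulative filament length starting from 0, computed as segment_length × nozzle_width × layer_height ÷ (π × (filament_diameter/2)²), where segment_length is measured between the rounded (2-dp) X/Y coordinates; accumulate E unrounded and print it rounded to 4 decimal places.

G0 X-2.48 Y3.50 Z6.80
G1 X5.00 Y3.50 E0.1866
G1 X5.00 Y8.50 E0.3113
G1 X2.15 Y8.50 E0.3824
G1 X2.73 Y7.50 E0.4112
G1 X-0.50 Y7.50 E0.4918
G1 X-0.50 Y3.90 E0.5816
G1 X-2.25 Y3.90 E0.6253
G1 X-2.48 Y3.50 E0.6368

At z = 6.8 mm: the r=4.5 cylinder contributes a regular 6-gon of circumradius 4.5; the cube at (-0.5, -2.5) is present — its section is the full 13.5×10 rectangle; the r=9 cylinder at (10, 10.5) gives a regular 6-gon of circumradius 9 (constant along its height); Combining (union): the regions partially overlap (shared area 68.39 mm²), so overlapping operands fuse into one piece — 1 connected region; the 9×5 cube at (-4, 3.5) contributes its full rectangle; Taking the intersection: the 9×5 cube at (-4, 3.5) partially overlaps the result so far; clipping to the common part keeps 25.30 mm² — 1 connected region. The outline is a single polygon with 8 vertices. Extrusion per mm of travel: 0.6 × 0.1 / (π × 0.875²) = 0.024945. Accumulating E over each segment gives final E = 0.6368.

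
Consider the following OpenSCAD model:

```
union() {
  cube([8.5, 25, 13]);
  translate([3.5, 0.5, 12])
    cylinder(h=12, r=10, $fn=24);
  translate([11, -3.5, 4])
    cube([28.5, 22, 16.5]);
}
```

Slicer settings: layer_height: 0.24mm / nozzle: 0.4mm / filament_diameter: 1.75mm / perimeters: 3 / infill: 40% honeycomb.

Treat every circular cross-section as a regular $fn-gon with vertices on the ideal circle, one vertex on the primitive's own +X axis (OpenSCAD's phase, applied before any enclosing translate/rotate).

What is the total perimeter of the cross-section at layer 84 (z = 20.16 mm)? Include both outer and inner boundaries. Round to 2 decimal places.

At z = 20.16 mm: the cube is not intersected at this z (z outside [0, 13]); the cylinder at (3.5, 0.5): section is a regular 24-gon, circumradius r=10 (perimeter = 2·24·10.000·sin(180°/24) = 62.65 mm); the cube at (11, -3.5) (footprint 28.5×22) is included at this height (perimeter 101.00 mm); Taking the union: the regions partially overlap (shared area 19.57 mm²), so the edge portions inside another operand are dropped and the merged outline is re-measured after clipping — boundary = 140.30 mm. Overall, the cross-section is a single solid region. Total boundary length (outer) = 140.30 mm.

140.30 mm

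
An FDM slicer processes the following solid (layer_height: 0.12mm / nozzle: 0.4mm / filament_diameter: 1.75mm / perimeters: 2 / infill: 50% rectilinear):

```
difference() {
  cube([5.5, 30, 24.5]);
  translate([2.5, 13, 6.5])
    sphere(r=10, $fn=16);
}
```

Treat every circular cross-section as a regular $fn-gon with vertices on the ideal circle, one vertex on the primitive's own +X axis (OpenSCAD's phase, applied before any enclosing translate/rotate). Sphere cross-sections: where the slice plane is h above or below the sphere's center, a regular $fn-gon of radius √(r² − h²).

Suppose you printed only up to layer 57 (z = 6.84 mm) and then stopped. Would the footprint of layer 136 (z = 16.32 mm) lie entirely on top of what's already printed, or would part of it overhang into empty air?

Compare the two slices. At z = 6.84: the cube (footprint 5.5×30) is included at this height (area 165.00 mm²); the r=10 sphere at (2.5, 13) contributes a regular 16-gon of circumradius √(10²−0.34²) = 9.994 (area = (16/2)·9.994²·sin(360°/16) = 305.79 mm²); Taking the first minus the rest: starting from the 5.5×30 cube (165.00 mm²), the r=10 sphere at (2.5, 13) partially overlaps it — only the 106.90 mm² overlap (of its 305.79 mm²) is removed, clipping the outline — area = 58.10 mm². At z = 16.32: the cube (footprint 5.5×30) is included at this height (area 165.00 mm²); the r=10 sphere at (2.5, 13) contributes a regular 16-gon of circumradius √(10²−9.82²) = 1.889 (area = (16/2)·1.889²·sin(360°/16) = 10.92 mm²); Taking the first minus the rest: starting from the 5.5×30 cube (165.00 mm²), the r=10 sphere at (2.5, 13) lies wholly inside it (removes its full 10.92 mm² and its 11.79 mm outline becomes a hole wall) — area = 154.08 mm². Checking containment: at z = 16.32 the cross-section extends beyond the z = 6.84 cross-section by about 95.98 mm².

part overhangs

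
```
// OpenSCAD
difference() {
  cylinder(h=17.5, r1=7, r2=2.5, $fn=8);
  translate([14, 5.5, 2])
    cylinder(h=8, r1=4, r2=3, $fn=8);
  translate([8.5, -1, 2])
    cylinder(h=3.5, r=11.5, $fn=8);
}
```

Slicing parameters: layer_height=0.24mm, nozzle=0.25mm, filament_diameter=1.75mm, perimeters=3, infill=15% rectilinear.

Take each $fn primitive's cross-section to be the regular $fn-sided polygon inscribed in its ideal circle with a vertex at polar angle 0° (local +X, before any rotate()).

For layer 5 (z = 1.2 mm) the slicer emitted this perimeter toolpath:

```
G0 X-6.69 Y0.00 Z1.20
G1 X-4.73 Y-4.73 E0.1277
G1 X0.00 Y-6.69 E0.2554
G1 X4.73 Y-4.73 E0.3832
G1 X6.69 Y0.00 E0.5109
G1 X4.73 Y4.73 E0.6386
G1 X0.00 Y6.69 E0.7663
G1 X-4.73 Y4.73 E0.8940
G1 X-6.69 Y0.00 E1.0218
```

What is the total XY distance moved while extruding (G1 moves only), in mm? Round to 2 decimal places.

Sum the Euclidean lengths of each G1 segment: total = 40.96 mm.

40.96 mm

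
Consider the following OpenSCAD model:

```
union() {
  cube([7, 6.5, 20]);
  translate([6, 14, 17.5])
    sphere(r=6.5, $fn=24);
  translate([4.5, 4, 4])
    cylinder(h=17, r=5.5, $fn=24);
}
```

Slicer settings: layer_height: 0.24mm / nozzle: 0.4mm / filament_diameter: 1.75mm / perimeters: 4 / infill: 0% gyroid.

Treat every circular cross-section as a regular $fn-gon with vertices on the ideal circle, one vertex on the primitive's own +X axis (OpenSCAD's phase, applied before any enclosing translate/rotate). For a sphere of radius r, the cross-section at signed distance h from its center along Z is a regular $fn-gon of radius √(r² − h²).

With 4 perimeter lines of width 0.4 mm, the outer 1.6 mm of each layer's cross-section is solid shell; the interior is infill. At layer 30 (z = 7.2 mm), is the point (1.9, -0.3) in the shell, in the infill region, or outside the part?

shell

At z = 7.2 mm: the cube (footprint 7×6.5) is included at this height; the sphere at (6, 14) does not reach this height (|z−center|=10.300 > r=6.5); the r=5.5 cylinder at (4.5, 4) gives a regular 24-gon of circumradius 5.5 (constant along its height); Combining (union): the regions partially overlap (shared area 45.18 mm²), so overlapping operands fuse into one piece — 1 connected region. Overall, the cross-section is a single solid region. The nearest boundary edge runs (1.75, -0.76)→(0.76, 0.00); distance from the point to it = 0.46 mm. The point is inside the cross-section, 0.46 mm from the nearest boundary — within the 1.6 mm shell band (4 × 0.4).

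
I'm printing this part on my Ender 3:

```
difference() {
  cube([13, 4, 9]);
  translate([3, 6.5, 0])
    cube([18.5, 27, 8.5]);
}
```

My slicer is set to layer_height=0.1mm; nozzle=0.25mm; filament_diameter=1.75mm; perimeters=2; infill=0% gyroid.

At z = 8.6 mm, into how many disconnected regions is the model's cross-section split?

At z = 8.6 mm: the cube is present — its section is the full 13×4 rectangle; the cube at (3, 6.5) is absent (z outside [0, 8.5]); After the difference (first − rest): none of the subtracted shapes is present at this height, so the 13×4 cube is unchanged — 1 connected region. The result has 1 disconnected region.

1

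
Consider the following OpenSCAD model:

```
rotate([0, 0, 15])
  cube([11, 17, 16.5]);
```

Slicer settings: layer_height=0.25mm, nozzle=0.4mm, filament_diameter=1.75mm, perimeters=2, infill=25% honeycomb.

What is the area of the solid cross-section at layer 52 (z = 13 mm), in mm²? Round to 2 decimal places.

At z = 13 mm: the cube (footprint 11×17) is included at this height (area 187.00 mm²); (rotated 15° about Z; rotation is an isometry so areas/perimeters/island counts are preserved). Overall, the cross-section is a single solid region. Net area = 187.00 mm².

187.00 mm²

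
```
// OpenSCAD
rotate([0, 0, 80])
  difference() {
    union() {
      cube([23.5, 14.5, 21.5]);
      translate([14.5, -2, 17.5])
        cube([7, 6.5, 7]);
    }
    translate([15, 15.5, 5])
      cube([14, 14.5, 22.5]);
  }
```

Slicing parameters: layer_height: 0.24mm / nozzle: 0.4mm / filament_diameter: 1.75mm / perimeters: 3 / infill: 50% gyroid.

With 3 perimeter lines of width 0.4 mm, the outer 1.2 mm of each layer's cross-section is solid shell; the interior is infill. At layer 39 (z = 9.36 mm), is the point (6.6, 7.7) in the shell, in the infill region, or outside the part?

At z = 9.36 mm: the cube is present — its section is the full 23.5×14.5 rectangle; the cube at (14.5, -2) is not intersected at this z (z outside [17.5, 24.5]); Merging all regions: only the 23.5×14.5 cube is present, so the union is just that shape — 1 connected region; the cube at (15, 15.5) is present — its section is the full 14×14.5 rectangle; After the difference (first − rest): starting from that combined region, the 14×14.5 cube at (15, 15.5) misses the remaining region (no effect) — 1 connected region; (whole slice rotated 80° about Z — lengths, areas and connectivity unchanged). Overall, the cross-section is a single solid region. Undo the 80° rotation: the query point maps to (8.729, -5.163) in the un-rotated model frame. The nearest boundary edge runs (23.50, 0.00)→(0.00, 0.00); distance from the point to it = 5.16 mm. The point is not inside any of the regions above, so it lies outside the cross-section (5.16 mm from the nearest boundary).

outside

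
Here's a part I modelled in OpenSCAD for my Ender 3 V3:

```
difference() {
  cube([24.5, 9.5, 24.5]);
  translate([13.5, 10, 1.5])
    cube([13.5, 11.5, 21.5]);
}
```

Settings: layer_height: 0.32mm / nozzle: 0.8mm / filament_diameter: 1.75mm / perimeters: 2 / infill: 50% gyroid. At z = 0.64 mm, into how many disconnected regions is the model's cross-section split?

1

At z = 0.64 mm: the 24.5×9.5 cube contributes its full rectangle; the cube at (13.5, 10) does not reach this height (z outside [1.5, 23]); Taking the first minus the rest: none of the subtracted shapes is present at this height, so the 24.5×9.5 cube is unchanged — 1 connected region. The result has 1 disconnected region.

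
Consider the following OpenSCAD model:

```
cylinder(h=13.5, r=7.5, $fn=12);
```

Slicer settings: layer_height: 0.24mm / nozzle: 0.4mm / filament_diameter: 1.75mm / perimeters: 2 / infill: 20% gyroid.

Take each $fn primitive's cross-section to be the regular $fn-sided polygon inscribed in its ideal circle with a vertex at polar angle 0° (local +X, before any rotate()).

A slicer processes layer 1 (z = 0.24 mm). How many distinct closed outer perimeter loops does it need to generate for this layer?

At z = 0.24 mm: the cylinder: section is a regular 12-gon, circumradius r=7.5. The result has 1 disconnected region.

1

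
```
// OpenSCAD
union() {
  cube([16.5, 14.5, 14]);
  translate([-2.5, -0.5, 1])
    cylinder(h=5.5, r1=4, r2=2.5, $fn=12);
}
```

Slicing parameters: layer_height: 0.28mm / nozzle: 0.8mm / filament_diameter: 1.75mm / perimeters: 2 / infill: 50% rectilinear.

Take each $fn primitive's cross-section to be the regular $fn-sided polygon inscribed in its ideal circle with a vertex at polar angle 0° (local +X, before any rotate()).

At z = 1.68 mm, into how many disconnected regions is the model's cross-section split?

At z = 1.68 mm: the cube (footprint 16.5×14.5) is included at this height; the cone at (-2.5, -0.5) contributes a regular 12-gon of circumradius 3.815 (interpolated between r1=4 and r2=2.5 at t=0.124); Taking the union: the regions partially overlap (shared area 1.72 mm²), so overlapping operands fuse into one piece — 1 connected region. The result has 1 disconnected region.

1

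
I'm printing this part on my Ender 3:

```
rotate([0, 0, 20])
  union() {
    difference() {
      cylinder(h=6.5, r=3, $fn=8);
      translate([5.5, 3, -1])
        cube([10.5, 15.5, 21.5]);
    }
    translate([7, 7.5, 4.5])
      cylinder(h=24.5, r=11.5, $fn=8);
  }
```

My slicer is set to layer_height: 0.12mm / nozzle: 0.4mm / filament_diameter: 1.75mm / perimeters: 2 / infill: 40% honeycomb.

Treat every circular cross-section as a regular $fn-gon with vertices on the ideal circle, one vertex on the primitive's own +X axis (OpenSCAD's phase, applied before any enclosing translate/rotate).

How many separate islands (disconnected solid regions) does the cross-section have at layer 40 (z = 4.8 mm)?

1

At z = 4.8 mm: the cylinder: section is a regular 8-gon, circumradius r=3; the 10.5×15.5 cube at (5.5, 3) contributes its full rectangle; Subtracting the remaining from the first: starting from the r=3 cylinder, the 10.5×15.5 cube at (5.5, 3) misses the remaining region (no effect) — 1 connected region; the r=11.5 cylinder at (7, 7.5) contributes a regular 8-gon of circumradius 11.5; Combining (union): the regions partially overlap (shared area 16.43 mm²), so overlapping operands fuse into one piece — 1 connected region; (whole slice rotated 20° about Z — lengths, areas and connectivity unchanged). Overall, the cross-section is a single solid region. Island count = 1.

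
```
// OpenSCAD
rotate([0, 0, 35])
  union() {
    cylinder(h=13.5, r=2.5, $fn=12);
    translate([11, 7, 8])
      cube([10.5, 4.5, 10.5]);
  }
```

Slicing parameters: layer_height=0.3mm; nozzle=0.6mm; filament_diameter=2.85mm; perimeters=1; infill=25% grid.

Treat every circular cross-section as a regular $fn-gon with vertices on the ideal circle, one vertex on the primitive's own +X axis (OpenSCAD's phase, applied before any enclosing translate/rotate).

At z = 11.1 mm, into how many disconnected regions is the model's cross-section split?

At z = 11.1 mm: the cylinder: section is a regular 12-gon, circumradius r=2.5; the 10.5×4.5 cube at (11, 7) contributes its full rectangle; Merging all regions: the 2 present regions are separate (no shared area or edge), so areas and boundary lengths simply add and each stays a separate island — 2 connected regions; (whole slice rotated 35° about Z — lengths, areas and connectivity unchanged). The result has 2 disconnected regions.

2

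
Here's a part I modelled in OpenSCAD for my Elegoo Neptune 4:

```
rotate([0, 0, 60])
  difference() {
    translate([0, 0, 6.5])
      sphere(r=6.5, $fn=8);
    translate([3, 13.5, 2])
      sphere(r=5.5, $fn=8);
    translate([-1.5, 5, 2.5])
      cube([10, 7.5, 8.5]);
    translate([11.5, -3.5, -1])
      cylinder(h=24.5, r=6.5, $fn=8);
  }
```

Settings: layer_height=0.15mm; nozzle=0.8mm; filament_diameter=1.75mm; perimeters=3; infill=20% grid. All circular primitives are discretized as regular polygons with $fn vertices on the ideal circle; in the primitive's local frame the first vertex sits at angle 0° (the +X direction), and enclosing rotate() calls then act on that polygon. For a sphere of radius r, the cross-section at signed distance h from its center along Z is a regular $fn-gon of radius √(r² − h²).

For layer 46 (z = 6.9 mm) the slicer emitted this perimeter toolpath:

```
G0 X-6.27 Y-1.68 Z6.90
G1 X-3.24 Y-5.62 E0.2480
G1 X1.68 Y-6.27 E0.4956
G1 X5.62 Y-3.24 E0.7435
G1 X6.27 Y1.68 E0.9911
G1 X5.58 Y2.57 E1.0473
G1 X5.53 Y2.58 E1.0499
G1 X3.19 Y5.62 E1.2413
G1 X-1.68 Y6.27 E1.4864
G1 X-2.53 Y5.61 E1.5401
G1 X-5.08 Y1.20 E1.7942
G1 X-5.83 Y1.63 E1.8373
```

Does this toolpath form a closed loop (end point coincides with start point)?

Start point (G0): (-6.27, -1.68). End point (last G1): the path does not return to the start — open.

no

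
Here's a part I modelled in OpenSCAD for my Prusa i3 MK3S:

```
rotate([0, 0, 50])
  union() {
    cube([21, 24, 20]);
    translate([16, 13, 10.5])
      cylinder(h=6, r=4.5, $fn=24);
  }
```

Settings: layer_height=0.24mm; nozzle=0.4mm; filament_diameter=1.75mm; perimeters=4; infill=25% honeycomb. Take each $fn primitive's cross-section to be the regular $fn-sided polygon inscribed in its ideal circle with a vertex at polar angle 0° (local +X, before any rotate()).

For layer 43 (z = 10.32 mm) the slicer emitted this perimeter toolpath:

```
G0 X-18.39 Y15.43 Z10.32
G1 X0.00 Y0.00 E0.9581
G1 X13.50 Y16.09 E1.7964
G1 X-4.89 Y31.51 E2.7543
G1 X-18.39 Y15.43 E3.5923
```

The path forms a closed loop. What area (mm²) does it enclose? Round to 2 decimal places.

504.04 mm²

Apply the shoelace formula to the sequence of (X, Y) vertices; enclosed area = 504.04 mm².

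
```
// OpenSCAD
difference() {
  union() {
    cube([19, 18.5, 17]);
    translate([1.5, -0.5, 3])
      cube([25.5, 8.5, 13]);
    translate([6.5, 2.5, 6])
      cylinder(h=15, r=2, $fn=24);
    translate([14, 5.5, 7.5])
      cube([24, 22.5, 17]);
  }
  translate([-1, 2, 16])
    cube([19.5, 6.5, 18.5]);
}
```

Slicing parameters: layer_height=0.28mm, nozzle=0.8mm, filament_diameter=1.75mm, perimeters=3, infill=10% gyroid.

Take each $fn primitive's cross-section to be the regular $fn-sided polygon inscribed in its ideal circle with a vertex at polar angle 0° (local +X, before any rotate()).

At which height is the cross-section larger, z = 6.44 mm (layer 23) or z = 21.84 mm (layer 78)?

Layer 23 (z = 6.44): the cube is present — its section is the full 19×18.5 rectangle (area 351.50 mm²); the cube at (1.5, -0.5) is present — its section is the full 25.5×8.5 rectangle (area 216.75 mm²); the r=2 cylinder at (6.5, 2.5) contributes a regular 24-gon of circumradius 2 (area = (24/2)·2.000²·sin(360°/24) = 12.42 mm²); the cube at (14, 5.5) does not reach this height (z outside [7.5, 24.5]); Merging all regions: the regions partially overlap — summed areas 580.67 mm² minus the doubly-counted overlap 152.42 mm² gives 428.25 mm² — area = 428.25 mm²; the cube at (-1, 2) does not reach this height (z outside [16, 34.5]); After the difference (first − rest): none of the subtracted shapes is present at this height, so the result so far is unchanged — area = 428.25 mm². So its area = 428.25 mm². Layer 78 (z = 21.84): the cube is absent (z outside [0, 17]); the cube at (1.5, -0.5) is absent (z outside [3, 16]); the cylinder at (6.5, 2.5) does not reach this height (z outside [6, 21]); the cube at (14, 5.5) is present — its section is the full 24×22.5 rectangle (area 540.00 mm²); Combining (union): only the 24×22.5 cube at (14, 5.5) is present, so the union is just that shape — area = 540.00 mm²; the cube at (-1, 2) is present — its section is the full 19.5×6.5 rectangle (area 126.75 mm²); Taking the first minus the rest: starting from the result so far (540.00 mm²), the 19.5×6.5 cube at (-1, 2) partially overlaps it — only the 13.50 mm² overlap (of its 126.75 mm²) is removed, clipping the outline — area = 526.50 mm². So its area = 526.50 mm². Layer 78 is larger (526.50 vs 428.25 mm²).

layer 78 (z = 21.84 mm)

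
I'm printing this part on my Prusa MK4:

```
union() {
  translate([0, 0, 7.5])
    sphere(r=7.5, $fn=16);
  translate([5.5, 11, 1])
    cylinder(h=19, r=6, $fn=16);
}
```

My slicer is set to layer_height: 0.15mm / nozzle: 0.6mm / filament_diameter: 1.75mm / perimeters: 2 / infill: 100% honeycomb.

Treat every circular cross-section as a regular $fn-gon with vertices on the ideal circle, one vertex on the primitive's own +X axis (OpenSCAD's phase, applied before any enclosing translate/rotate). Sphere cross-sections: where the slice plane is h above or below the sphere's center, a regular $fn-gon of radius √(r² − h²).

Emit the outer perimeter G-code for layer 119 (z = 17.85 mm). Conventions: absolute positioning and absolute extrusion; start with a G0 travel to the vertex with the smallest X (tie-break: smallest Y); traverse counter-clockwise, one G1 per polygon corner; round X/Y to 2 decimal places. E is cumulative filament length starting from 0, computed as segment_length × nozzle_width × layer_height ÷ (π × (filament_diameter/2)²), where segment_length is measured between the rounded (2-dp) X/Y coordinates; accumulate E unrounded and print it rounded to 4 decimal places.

At z = 17.85 mm: the sphere is absent (|z−center|=10.350 > r=7.5); the r=6 cylinder at (5.5, 11) gives a regular 16-gon of circumradius 6 (constant along its height); Taking the union: only the r=6 cylinder at (5.5, 11) is present, so the union is just that shape — 1 connected region. The outline is a single polygon with 16 vertices. Extrusion per mm of travel: 0.6 × 0.15 / (π × 0.875²) = 0.037418. Accumulating E over each segment gives final E = 1.4012.

G0 X-0.50 Y11.00 Z17.85
G1 X-0.04 Y8.70 E0.0878
G1 X1.26 Y6.76 E0.1751
G1 X3.20 Y5.46 E0.2625
G1 X5.50 Y5.00 E0.3503
G1 X7.80 Y5.46 E0.4381
G1 X9.74 Y6.76 E0.5254
G1 X11.04 Y8.70 E0.6128
G1 X11.50 Y11.00 E0.7006
G1 X11.04 Y13.30 E0.7883
G1 X9.74 Y15.24 E0.8757
G1 X7.80 Y16.54 E0.9631
G1 X5.50 Y17.00 E1.0509
G1 X3.20 Y16.54 E1.1386
G1 X1.26 Y15.24 E1.2260
G1 X-0.04 Y13.30 E1.3134
G1 X-0.50 Y11.00 E1.4012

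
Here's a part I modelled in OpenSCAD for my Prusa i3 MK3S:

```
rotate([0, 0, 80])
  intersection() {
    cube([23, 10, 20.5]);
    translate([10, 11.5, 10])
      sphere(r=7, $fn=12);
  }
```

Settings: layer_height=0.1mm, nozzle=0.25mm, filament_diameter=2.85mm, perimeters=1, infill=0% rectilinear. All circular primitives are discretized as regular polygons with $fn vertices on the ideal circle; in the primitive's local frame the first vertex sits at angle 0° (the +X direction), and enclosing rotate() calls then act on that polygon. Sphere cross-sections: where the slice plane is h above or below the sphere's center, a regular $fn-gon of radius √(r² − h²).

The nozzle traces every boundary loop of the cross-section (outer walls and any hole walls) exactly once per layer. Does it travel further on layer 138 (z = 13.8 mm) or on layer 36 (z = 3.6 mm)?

Layer 138 (z = 13.8): the 23×10 cube contributes its full rectangle (perimeter 66.00 mm); the sphere at (10, 11.5): section is a regular 12-gon, circumradius = √(r²−h²) = √(7²−3.8²) = 5.879 (perimeter = 2·12·5.879·sin(180°/12) = 36.52 mm); Taking the intersection: the r=7 sphere at (10, 11.5) partially overlaps the 23×10 cube; clipping to the common part keeps 34.81 mm² — boundary = 26.11 mm; (rotated 80° about Z; rotation is an isometry so areas/perimeters/island counts are preserved). So its perimeter = 26.11 mm. Layer 36 (z = 3.6): the cube (footprint 23×10) is included at this height (perimeter 66.00 mm); the r=7 sphere at (10, 11.5) contributes a regular 12-gon of circumradius √(7²−6.4²) = 2.835 (perimeter = 2·12·2.835·sin(180°/12) = 17.61 mm); Taking the intersection: the r=7 sphere at (10, 11.5) partially overlaps the 23×10 cube; clipping to the common part keeps 4.16 mm² — boundary = 10.39 mm; (whole slice rotated 80° about Z — lengths, areas and connectivity unchanged). So its perimeter = 10.39 mm. Layer 138 is larger (26.11 vs 10.39 mm).

layer 138 (z = 13.8 mm)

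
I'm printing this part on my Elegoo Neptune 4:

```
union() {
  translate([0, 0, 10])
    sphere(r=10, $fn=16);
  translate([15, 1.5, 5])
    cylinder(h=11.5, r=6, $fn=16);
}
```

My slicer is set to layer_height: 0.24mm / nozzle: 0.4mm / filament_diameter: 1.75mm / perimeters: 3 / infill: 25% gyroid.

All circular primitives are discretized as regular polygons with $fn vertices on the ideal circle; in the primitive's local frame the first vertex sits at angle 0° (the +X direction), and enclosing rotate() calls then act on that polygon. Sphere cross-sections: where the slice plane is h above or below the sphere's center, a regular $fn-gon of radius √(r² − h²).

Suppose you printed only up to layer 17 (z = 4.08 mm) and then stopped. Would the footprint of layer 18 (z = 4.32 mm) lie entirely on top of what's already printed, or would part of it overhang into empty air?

Compare the two slices. At z = 4.08: the r=10 sphere contributes a regular 16-gon of circumradius √(10²−5.92²) = 8.059 (area = (16/2)·8.059²·sin(360°/16) = 198.85 mm²); the cylinder at (15, 1.5) is absent (z outside [5, 16.5]); Combining (union): only the r=10 sphere is present, so the union is just that shape — area = 198.85 mm². At z = 4.32: the r=10 sphere slices to a regular 16-gon of circumradius 8.230 (√(r²−h²) with h=5.68 from center) (area = (16/2)·8.230²·sin(360°/16) = 207.38 mm²); the cylinder at (15, 1.5) is absent (z outside [5, 16.5]); Merging all regions: only the r=10 sphere is present, so the union is just that shape — area = 207.38 mm². Checking containment: at z = 4.32 the cross-section extends beyond the z = 4.08 cross-section by about 8.52 mm².

part overhangs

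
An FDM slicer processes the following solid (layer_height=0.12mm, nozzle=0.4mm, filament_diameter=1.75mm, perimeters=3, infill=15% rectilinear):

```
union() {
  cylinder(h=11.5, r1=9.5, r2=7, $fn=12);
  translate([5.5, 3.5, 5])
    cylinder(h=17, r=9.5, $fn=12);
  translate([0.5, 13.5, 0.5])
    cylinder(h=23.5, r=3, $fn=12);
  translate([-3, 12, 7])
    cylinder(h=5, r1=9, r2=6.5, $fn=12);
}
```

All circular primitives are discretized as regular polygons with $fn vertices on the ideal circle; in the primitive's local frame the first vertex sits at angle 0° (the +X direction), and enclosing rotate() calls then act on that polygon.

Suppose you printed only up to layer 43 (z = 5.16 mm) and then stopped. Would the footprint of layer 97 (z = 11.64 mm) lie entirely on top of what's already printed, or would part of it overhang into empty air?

Compare the two slices. At z = 5.16: the cone contributes a regular 12-gon of circumradius 8.378 (interpolated between r1=9.5 and r2=7 at t=0.449) (area = (12/2)·8.378²·sin(360°/12) = 210.59 mm²); the cylinder at (5.5, 3.5): section is a regular 12-gon, circumradius r=9.5 (area = (12/2)·9.500²·sin(360°/12) = 270.75 mm²); the r=3 cylinder at (0.5, 13.5) contributes a regular 12-gon of circumradius 3 (area = (12/2)·3.000²·sin(360°/12) = 27.00 mm²); the cone at (-3, 12) does not reach this height (z outside [7, 12]); Taking the union: the regions partially overlap — summed areas 508.34 mm² minus the doubly-counted overlap 130.55 mm² gives 377.78 mm² — area = 377.78 mm². At z = 11.64: the cone is not intersected at this z (z outside [0, 11.5]); the cylinder at (5.5, 3.5): section is a regular 12-gon, circumradius r=9.5 (area = (12/2)·9.500²·sin(360°/12) = 270.75 mm²); the r=3 cylinder at (0.5, 13.5) gives a regular 12-gon of circumradius 3 (constant along its height) (area = (12/2)·3.000²·sin(360°/12) = 27.00 mm²); the cone at (-3, 12) contributes a regular 12-gon of circumradius 6.680 (interpolated between r1=9 and r2=6.5 at t=0.928) (area = (12/2)·6.680²·sin(360°/12) = 133.87 mm²); Merging all regions: the regions partially overlap — summed areas 431.62 mm² minus the doubly-counted overlap 52.67 mm² gives 378.94 mm² — area = 378.94 mm². Checking containment: at z = 11.64 the cross-section extends beyond the z = 5.16 cross-section by about 81.25 mm².

part overhangs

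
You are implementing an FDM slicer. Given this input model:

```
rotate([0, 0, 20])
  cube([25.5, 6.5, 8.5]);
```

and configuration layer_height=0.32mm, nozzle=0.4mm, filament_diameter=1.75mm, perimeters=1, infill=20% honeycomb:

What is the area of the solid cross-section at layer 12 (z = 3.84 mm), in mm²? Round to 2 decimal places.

At z = 3.84 mm: the cube (footprint 25.5×6.5) is included at this height (area 165.75 mm²); (rotated 20° about Z; rotation is an isometry so areas/perimeters/island counts are preserved). Overall, the cross-section is a single solid region. Net area = 165.75 mm².

165.75 mm²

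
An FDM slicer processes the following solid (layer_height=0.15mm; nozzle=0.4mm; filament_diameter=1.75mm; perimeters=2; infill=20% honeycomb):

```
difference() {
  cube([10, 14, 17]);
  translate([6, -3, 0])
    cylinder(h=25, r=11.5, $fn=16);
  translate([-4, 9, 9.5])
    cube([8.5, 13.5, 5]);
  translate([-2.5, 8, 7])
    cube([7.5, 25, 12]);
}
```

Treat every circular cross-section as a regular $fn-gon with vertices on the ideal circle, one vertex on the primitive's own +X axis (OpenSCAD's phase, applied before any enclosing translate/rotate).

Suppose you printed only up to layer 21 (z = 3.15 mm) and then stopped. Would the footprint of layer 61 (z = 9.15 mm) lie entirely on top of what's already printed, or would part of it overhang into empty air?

Compare the two slices. At z = 3.15: the cube is present — its section is the full 10×14 rectangle (area 140.00 mm²); the cylinder at (6, -3): section is a regular 16-gon, circumradius r=11.5 (area = (16/2)·11.500²·sin(360°/16) = 404.88 mm²); the cube at (-4, 9) does not reach this height (z outside [9.5, 14.5]); the cube at (-2.5, 8) does not reach this height (z outside [7, 19]); Subtracting the remaining from the first: starting from the 10×14 cube (140.00 mm²), the r=11.5 cylinder at (6, -3) partially overlaps it — only the 79.23 mm² overlap (of its 404.88 mm²) is removed, clipping the outline — area = 60.77 mm². At z = 9.15: the cube is present — its section is the full 10×14 rectangle (area 140.00 mm²); the r=11.5 cylinder at (6, -3) contributes a regular 16-gon of circumradius 11.5 (area = (16/2)·11.500²·sin(360°/16) = 404.88 mm²); the cube at (-4, 9) is not intersected at this z (z outside [9.5, 14.5]); the cube at (-2.5, 8) (footprint 7.5×25) is included at this height (area 187.50 mm²); After the difference (first − rest): starting from the 10×14 cube (140.00 mm²), the r=11.5 cylinder at (6, -3) partially overlaps it — only the 79.23 mm² overlap (of its 404.88 mm²) is removed, clipping the outline; the 7.5×25 cube at (-2.5, 8) partially overlaps it — only the 29.77 mm² overlap (of its 187.50 mm²) is removed, clipping the outline — area = 31.00 mm². Checking containment: the cross-section at z = 9.15 is a subset of the cross-section at z = 3.15.

entirely on top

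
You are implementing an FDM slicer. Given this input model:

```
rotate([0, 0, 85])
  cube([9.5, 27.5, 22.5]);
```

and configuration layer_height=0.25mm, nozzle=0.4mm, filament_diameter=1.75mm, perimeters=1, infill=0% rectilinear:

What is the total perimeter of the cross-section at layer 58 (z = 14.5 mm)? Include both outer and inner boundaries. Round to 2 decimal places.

At z = 14.5 mm: the 9.5×27.5 cube contributes its full rectangle (perimeter 74.00 mm); (rotated 85° about Z; rotation is an isometry so areas/perimeters/island counts are preserved). Overall, the cross-section is a single solid region. Total boundary length (outer) = 74.00 mm.

74.00 mm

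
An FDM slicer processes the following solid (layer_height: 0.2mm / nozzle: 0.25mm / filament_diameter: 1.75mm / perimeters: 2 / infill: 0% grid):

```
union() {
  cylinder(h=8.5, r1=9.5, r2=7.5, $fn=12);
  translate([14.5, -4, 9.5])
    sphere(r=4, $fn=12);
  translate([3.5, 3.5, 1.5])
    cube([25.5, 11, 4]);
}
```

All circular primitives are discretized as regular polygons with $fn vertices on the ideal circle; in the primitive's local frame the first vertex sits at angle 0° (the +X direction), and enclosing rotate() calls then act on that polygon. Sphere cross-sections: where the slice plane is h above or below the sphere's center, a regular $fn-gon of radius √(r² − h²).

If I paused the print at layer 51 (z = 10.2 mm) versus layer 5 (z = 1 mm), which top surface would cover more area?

layer 5 (z = 1 mm)

Layer 51 (z = 10.2): the cone is not intersected at this z (z outside [0, 8.5]); the r=4 sphere at (14.5, -4) contributes a regular 12-gon of circumradius √(4²−0.7²) = 3.938 (area = (12/2)·3.938²·sin(360°/12) = 46.53 mm²); the cube at (3.5, 3.5) is absent (z outside [1.5, 5.5]); Merging all regions: only the r=4 sphere at (14.5, -4) is present, so the union is just that shape — area = 46.53 mm². So its area = 46.53 mm². Layer 5 (z = 1): the cone contributes a regular 12-gon of circumradius 9.265 (interpolated between r1=9.5 and r2=7.5 at t=0.118) (area = (12/2)·9.265²·sin(360°/12) = 257.50 mm²); the sphere at (14.5, -4) is absent (|z−center|=8.500 > r=4); the cube at (3.5, 3.5) is not intersected at this z (z outside [1.5, 5.5]); Merging all regions: only the cone is present, so the union is just that shape — area = 257.50 mm². So its area = 257.50 mm². Layer 5 is larger (257.50 vs 46.53 mm²).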